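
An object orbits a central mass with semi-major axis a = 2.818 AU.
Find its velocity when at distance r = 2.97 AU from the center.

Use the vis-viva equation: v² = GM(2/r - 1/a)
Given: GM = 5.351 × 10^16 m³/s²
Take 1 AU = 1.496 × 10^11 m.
a = 2.818 AU = 4.21573 × 10^11 m
r = 2.97 AU = 4.44312 × 10^11 m
GM = 5.351 × 10^16 m³/s²
2/r − 1/a = 4.50134 × 10^-12 − 2.37207 × 10^-12 = 2.12927 × 10^-12 m⁻¹
v² = GM (2/r − 1/a) = 113937 m²/s²
v = 337.546 m/s ≈ 337.5 m/s

Final answer: 337.5 m/s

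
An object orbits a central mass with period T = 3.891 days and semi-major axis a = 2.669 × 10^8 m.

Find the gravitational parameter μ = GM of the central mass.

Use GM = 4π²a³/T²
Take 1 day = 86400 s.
T = 3.891 days = 336182 s
a = 2.669 × 10^8 m
a³ = 1.90128 × 10^25 m³
T² = 1.13019 × 10^11 s²
GM = 4π² × (1.90128 × 10^25) / (1.13019 × 10^11) = 6.64134 × 10^15 m³/s²
GM ≈ 6.641 × 10^15 m³/s²

Final answer: GM = 6.641 × 10^15 m³/s²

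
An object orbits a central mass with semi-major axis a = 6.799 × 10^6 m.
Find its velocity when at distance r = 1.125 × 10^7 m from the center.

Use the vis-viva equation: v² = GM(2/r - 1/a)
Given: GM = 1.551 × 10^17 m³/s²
a = 6.799 × 10^6 m
r = 1.125 × 10^7 m
GM = 1.551 × 10^17 m³/s²
2/r − 1/a = 1.77778 × 10^-7 − 1.4708 × 10^-7 = 3.06973 × 10^-8 m⁻¹
v² = GM (2/r − 1/a) = 4.76116 × 10^9 m²/s²
v = 69001.1 m/s ≈ 69 km/s

Final answer: 69 km/s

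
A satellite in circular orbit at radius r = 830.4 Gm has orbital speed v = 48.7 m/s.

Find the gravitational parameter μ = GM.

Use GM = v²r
r = 830.4 Gm = 8.304 × 10^11 m
v = 48.7 m/s
v² = 2371.69 m²/s²
GM = v²r = 2371.69 × 8.304 × 10^11 = 1.96945 × 10^15 m³/s²
GM ≈ 1.969 × 10^15 m³/s²

Final answer: GM = 1.969 × 10^15 m³/s²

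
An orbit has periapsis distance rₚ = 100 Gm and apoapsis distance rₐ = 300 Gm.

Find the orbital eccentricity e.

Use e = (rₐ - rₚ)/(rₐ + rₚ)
rₚ = 100 Gm = 1 × 10^11 m
rₐ = 300 Gm = 3 × 10^11 m
rₐ − rₚ = 2 × 10^11 m
rₐ + rₚ = 4 × 10^11 m
e = (rₐ − rₚ)/(rₐ + rₚ) = 0.5

Final answer: e = 0.5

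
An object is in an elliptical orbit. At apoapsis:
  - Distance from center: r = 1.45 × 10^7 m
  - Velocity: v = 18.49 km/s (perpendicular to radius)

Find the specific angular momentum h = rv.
r = 1.45 × 10^7 m
v = 18.49 km/s = 18490 m/s
h = rv = 1.45 × 10^7 × 18490 = 2.68105 × 10^11 m²/s ≈ 2.681 × 10^11 m²/s

Final answer: h = 2.681 × 10^11 m²/s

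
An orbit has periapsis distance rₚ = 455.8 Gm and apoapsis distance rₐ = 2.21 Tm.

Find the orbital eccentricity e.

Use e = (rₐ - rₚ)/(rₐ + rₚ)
rₚ = 455.8 Gm = 4.558 × 10^11 m
rₐ = 2.21 Tm = 2.21 × 10^12 m
rₐ − rₚ = 1.7542 × 10^12 m
rₐ + rₚ = 2.6658 × 10^12 m
e = (rₐ − rₚ)/(rₐ + rₚ) = 0.658039

Final answer: e = 0.658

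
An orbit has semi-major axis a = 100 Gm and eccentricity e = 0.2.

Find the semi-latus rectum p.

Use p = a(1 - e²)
a = 100 Gm = 1 × 10^11 m
e = 0.2,  e² = 0.04,  1 − e² = 0.96
p = a(1 − e²) = 1 × 10^11 m × 0.96 = 9.6 × 10^10 m ≈ 96 Gm

Final answer: p = 96 Gm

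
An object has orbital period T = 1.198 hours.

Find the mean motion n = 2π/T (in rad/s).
T = 1.198 hours = 4312.8 s
n = 2π / 4312.8 s = 0.00145687 rad/s ≈ 0.001457 rad/s

Final answer: n = 0.001457 rad/s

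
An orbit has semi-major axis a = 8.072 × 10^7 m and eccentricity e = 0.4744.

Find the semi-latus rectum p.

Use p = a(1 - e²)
a = 8.072 × 10^7 m
e = 0.4744,  e² = 0.225055,  1 − e² = 0.774945
p = a(1 − e²) = 8.072 × 10^7 m × 0.774945 = 6.25535 × 10^7 m ≈ 6.255 × 10^7 m

Final answer: p = 6.255 × 10^7 m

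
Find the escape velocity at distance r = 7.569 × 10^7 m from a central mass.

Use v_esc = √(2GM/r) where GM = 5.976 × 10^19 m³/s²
r = 7.569 × 10^7 m
GM = 5.976 × 10^19 m³/s²
2GM/r = 2 × (5.976 × 10^19) / (7.569 × 10^7) = 1.57907 × 10^12 m²/s²
v_esc = √(2GM/r) = 1.25661 × 10^6 m/s ≈ 1257 km/s

Final answer: 1257 km/s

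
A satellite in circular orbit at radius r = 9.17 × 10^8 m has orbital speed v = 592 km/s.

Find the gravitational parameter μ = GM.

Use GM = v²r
r = 9.17 × 10^8 m
v = 592 km/s = 592000 m/s
v² = 3.50464 × 10^11 m²/s²
GM = v²r = 3.50464 × 10^11 × 9.17 × 10^8 = 3.21375 × 10^20 m³/s²
GM ≈ 3.214 × 10^20 m³/s²

Final answer: GM = 3.214 × 10^20 m³/s²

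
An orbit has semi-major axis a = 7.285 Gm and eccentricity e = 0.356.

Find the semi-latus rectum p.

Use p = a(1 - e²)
a = 7.285 Gm = 7.285 × 10^9 m
e = 0.356,  e² = 0.126736,  1 − e² = 0.873264
p = a(1 − e²) = 7.285 × 10^9 m × 0.873264 = 6.36173 × 10^9 m ≈ 6.362 Gm

Final answer: p = 6.362 Gm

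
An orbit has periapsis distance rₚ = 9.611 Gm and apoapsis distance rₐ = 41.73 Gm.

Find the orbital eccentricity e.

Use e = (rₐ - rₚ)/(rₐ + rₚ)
rₚ = 9.611 Gm = 9.611 × 10^9 m
rₐ = 41.73 Gm = 4.173 × 10^10 m
rₐ − rₚ = 3.2119 × 10^10 m
rₐ + rₚ = 5.1341 × 10^10 m
e = (rₐ − rₚ)/(rₐ + rₚ) = 0.625601

Final answer: e = 0.6256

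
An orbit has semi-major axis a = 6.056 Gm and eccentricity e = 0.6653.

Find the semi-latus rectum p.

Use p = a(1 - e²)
a = 6.056 Gm = 6.056 × 10^9 m
e = 0.6653,  e² = 0.442624,  1 − e² = 0.557376
p = a(1 − e²) = 6.056 × 10^9 m × 0.557376 = 3.37547 × 10^9 m ≈ 3.375 Gm

Final answer: p = 3.375 Gm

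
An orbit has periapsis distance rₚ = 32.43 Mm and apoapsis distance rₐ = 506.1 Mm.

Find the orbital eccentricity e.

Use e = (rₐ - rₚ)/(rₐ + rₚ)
rₚ = 32.43 Mm = 3.243 × 10^7 m
rₐ = 506.1 Mm = 5.061 × 10^8 m
rₐ − rₚ = 4.7367 × 10^8 m
rₐ + rₚ = 5.3853 × 10^8 m
e = (rₐ − rₚ)/(rₐ + rₚ) = 0.879561

Final answer: e = 0.8796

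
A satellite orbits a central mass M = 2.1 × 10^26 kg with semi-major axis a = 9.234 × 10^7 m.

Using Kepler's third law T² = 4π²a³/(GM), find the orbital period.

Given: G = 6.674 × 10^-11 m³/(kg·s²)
M = 2.1 × 10^26 kg
GM = G × M = 6.674 × 10^-11 × 2.1 × 10^26 = 1.40154 × 10^16 m³/s²
a = 9.234 × 10^7 m
a³ = 7.87353 × 10^23 m³
T = 2π √(a³/GM) = 2π √((7.87353 × 10^23) / (1.40154 × 10^16)) = 2π × 7495.18 s
T = 47093.6 s ≈ 13.08 hours

Final answer: 13.08 hours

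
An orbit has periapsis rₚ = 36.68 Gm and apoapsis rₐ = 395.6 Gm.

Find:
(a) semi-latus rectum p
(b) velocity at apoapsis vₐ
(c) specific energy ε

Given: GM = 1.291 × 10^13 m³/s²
rₚ = 36.68 Gm = 3.668 × 10^10 m
rₐ = 395.6 Gm = 3.956 × 10^11 m
GM = 1.291 × 10^13 m³/s²
a = (rₚ + rₐ)/2 = 2.1614 × 10^11 m
e = (rₐ − rₚ)/(rₐ + rₚ) = (3.5892 × 10^11) / (4.3228 × 10^11) = 0.830295
(a) 1 − e² = 0.31061;  p = a(1 − e²) = 2.1614 × 10^11 × 0.31061 = 6.71352 × 10^10 m ≈ 67.14 Gm
(b) vₐ² = GM (2/rₐ − 1/a) = 1.291 × 10^13 × (5.05561 × 10^-12 − 4.62663 × 10^-12) = 5.53814 m²/s²;  vₐ = 2.35333 m/s ≈ 2.353 m/s
(c) 2a = 4.3228 × 10^11 m;  ε = −GM/(2a) = -29.8649 J/kg ≈ -29.86 J/kg

Final answer:
(a) semi-latus rectum p = 67.14 Gm
(b) velocity at apoapsis vₐ = 2.353 m/s
(c) specific energy ε = -29.86 J/kg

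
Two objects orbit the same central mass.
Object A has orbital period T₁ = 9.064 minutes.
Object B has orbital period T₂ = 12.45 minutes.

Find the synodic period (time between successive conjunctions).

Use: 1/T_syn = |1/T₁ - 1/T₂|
T₁ = 9.064 minutes = 543.84 s
T₂ = 12.45 minutes = 747 s
1/T₁ = 0.00183878 s⁻¹
1/T₂ = 0.00133869 s⁻¹
|1/T₁ − 1/T₂| = 0.000500088 s⁻¹
T_syn = 1 / |1/T₁ − 1/T₂| = 1999.65 s ≈ 33.33 minutes

Final answer: T_syn = 33.33 minutes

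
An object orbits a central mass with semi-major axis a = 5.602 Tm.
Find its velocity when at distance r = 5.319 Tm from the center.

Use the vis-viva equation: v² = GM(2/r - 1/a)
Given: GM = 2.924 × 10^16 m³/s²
a = 5.602 Tm = 5.602 × 10^12 m
r = 5.319 Tm = 5.319 × 10^12 m
GM = 2.924 × 10^16 m³/s²
2/r − 1/a = 3.76011 × 10^-13 − 1.78508 × 10^-13 = 1.97503 × 10^-13 m⁻¹
v² = GM (2/r − 1/a) = 5774.98 m²/s²
v = 75.9933 m/s ≈ 75.99 m/s

Final answer: 75.99 m/s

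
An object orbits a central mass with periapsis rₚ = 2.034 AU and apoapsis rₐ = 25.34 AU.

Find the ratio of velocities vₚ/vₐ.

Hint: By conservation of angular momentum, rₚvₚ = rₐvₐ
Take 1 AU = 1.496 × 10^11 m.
rₚ = 2.034 AU = 3.04286 × 10^11 m
rₐ = 25.34 AU = 3.79086 × 10^12 m
rₚvₚ = rₐvₐ  ⇒  vₚ/vₐ = rₐ/rₚ
vₚ/vₐ = (3.79086 × 10^12) / (3.04286 × 10^11) = 12.4582

Final answer: vₚ/vₐ = 12.46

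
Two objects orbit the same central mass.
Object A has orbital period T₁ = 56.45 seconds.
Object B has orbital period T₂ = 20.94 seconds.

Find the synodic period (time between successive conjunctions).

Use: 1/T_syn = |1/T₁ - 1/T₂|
T₁ = 56.45 seconds
T₂ = 20.94 seconds
1/T₁ = 0.0177148 s⁻¹
1/T₂ = 0.0477555 s⁻¹
|1/T₁ − 1/T₂| = 0.0300407 s⁻¹
T_syn = 1 / |1/T₁ − 1/T₂| = 33.2882 s ≈ 33.29 seconds

Final answer: T_syn = 33.29 seconds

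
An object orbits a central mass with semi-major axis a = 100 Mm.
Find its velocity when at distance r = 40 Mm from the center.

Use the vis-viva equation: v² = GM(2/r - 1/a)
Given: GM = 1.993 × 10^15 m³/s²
a = 100 Mm = 1 × 10^8 m
r = 40 Mm = 4 × 10^7 m
GM = 1.993 × 10^15 m³/s²
2/r − 1/a = 5 × 10^-8 − 1 × 10^-8 = 4 × 10^-8 m⁻¹
v² = GM (2/r − 1/a) = 7.972 × 10^7 m²/s²
v = 8928.61 m/s ≈ 8.929 km/s

Final answer: 8.929 km/s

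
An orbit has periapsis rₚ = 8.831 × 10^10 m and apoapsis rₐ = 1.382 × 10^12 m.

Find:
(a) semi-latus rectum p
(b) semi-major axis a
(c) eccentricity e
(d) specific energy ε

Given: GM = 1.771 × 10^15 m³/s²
rₚ = 8.831 × 10^10 m
rₐ = 1.382 × 10^12 m
GM = 1.771 × 10^15 m³/s²
a = (rₚ + rₐ)/2 = 7.35155 × 10^11 m
e = (rₐ − rₚ)/(rₐ + rₚ) = (1.29369 × 10^12) / (1.47031 × 10^12) = 0.879876
(a) 1 − e² = 0.225819;  p = a(1 − e²) = 7.35155 × 10^11 × 0.225819 = 1.66012 × 10^11 m ≈ 1.66 × 10^11 m
(b) a = 7.35155 × 10^11 m ≈ 7.352 × 10^11 m
(c) e = 0.879876 ≈ 0.8799
(d) 2a = 1.47031 × 10^12 m;  ε = −GM/(2a) = -1204.51 J/kg ≈ -1.205 kJ/kg

Final answer:
(a) semi-latus rectum p = 1.66 × 10^11 m
(b) semi-major axis a = 7.352 × 10^11 m
(c) eccentricity e = 0.8799
(d) specific energy ε = -1.205 kJ/kg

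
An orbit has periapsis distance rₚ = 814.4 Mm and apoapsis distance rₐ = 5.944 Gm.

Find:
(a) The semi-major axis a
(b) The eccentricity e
rₚ = 814.4 Mm = 8.144 × 10^8 m
rₐ = 5.944 Gm = 5.944 × 10^9 m
(a) a = (rₚ + rₐ)/2 = 3.3792 × 10^9 m ≈ 3.379 Gm
(b) e = (rₐ − rₚ)/(rₐ + rₚ) = (5.1296 × 10^9) / (6.7584 × 10^9) = 0.758996

Final answer:
(a) a = 3.379 Gm
(b) e = 0.759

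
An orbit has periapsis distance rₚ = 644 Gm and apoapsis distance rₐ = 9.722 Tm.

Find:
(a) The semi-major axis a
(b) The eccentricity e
rₚ = 644 Gm = 6.44 × 10^11 m
rₐ = 9.722 Tm = 9.722 × 10^12 m
(a) a = (rₚ + rₐ)/2 = 5.183 × 10^12 m ≈ 5.183 Tm
(b) e = (rₐ − rₚ)/(rₐ + rₚ) = (9.078 × 10^12) / (1.0366 × 10^13) = 0.875748

Final answer:
(a) a = 5.183 Tm
(b) e = 0.8757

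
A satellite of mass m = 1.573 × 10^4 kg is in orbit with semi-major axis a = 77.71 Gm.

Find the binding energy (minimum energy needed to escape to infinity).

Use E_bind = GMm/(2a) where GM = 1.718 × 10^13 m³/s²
a = 77.71 Gm = 7.771 × 10^10 m
GM = 1.718 × 10^13 m³/s²
m = 1.573 × 10^4 kg
GMm = 1.718 × 10^13 × 15730 = 2.70241 × 10^17 m³·kg/s²
2a = 1.5542 × 10^11 m
E_bind = GMm/(2a) = 1.73878 × 10^6 J ≈ 1.739 MJ

Final answer: 1.739 MJ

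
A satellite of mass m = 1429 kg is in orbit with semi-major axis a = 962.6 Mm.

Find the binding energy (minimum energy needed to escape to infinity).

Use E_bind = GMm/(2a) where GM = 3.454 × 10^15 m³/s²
a = 962.6 Mm = 9.626 × 10^8 m
GM = 3.454 × 10^15 m³/s²
m = 1429 kg
GMm = 3.454 × 10^15 × 1429 = 4.93577 × 10^18 m³·kg/s²
2a = 1.9252 × 10^9 m
E_bind = GMm/(2a) = 2.56377 × 10^9 J ≈ 2.564 GJ

Final answer: 2.564 GJ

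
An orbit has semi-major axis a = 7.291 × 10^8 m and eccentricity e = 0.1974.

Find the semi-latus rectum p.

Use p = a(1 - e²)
a = 7.291 × 10^8 m
e = 0.1974,  e² = 0.0389668,  1 − e² = 0.961033
p = a(1 − e²) = 7.291 × 10^8 m × 0.961033 = 7.00689 × 10^8 m ≈ 7.007 × 10^8 m

Final answer: p = 7.007 × 10^8 m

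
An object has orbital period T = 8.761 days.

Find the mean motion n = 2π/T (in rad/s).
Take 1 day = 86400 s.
T = 8.761 days = 756950 s
n = 2π / 756950 s = 8.30066 × 10^-6 rad/s ≈ 8.301 × 10^-6 rad/s

Final answer: n = 8.301 × 10^-6 rad/s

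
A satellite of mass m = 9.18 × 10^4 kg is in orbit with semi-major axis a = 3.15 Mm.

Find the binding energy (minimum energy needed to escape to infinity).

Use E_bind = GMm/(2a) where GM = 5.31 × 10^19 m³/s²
a = 3.15 Mm = 3.15 × 10^6 m
GM = 5.31 × 10^19 m³/s²
m = 9.18 × 10^4 kg
GMm = 5.31 × 10^19 × 91800 = 4.87458 × 10^24 m³·kg/s²
2a = 6.3 × 10^6 m
E_bind = GMm/(2a) = 7.73743 × 10^17 J ≈ 773.7 PJ

Final answer: 773.7 PJ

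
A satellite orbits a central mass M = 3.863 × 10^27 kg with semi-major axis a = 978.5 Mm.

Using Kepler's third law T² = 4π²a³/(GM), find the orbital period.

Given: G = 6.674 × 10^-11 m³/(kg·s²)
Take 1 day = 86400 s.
M = 3.863 × 10^27 kg
GM = G × M = 6.674 × 10^-11 × 3.863 × 10^27 = 2.57817 × 10^17 m³/s²
a = 978.5 Mm = 9.785 × 10^8 m
a³ = 9.36877 × 10^26 m³
T = 2π √(a³/GM) = 2π √((9.36877 × 10^26) / (2.57817 × 10^17)) = 2π × 60281.7 s
T = 378761 s ≈ 4.384 days

Final answer: 4.384 days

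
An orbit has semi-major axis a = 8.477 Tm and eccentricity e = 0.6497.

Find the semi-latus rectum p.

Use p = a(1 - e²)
a = 8.477 Tm = 8.477 × 10^12 m
e = 0.6497,  e² = 0.42211,  1 − e² = 0.57789
p = a(1 − e²) = 8.477 × 10^12 m × 0.57789 = 4.89877 × 10^12 m ≈ 4.899 Tm

Final answer: p = 4.899 Tm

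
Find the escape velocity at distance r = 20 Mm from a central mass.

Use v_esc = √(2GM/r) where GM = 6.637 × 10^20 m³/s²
r = 20 Mm = 2 × 10^7 m
GM = 6.637 × 10^20 m³/s²
2GM/r = 2 × (6.637 × 10^20) / (2 × 10^7) = 6.637 × 10^13 m²/s²
v_esc = √(2GM/r) = 8.14678 × 10^6 m/s ≈ 8147 km/s

Final answer: 8147 km/s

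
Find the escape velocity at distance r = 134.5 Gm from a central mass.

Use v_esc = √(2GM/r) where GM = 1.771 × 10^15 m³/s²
r = 134.5 Gm = 1.345 × 10^11 m
GM = 1.771 × 10^15 m³/s²
2GM/r = 2 × (1.771 × 10^15) / (1.345 × 10^11) = 26334.6 m²/s²
v_esc = √(2GM/r) = 162.279 m/s ≈ 162.3 m/s

Final answer: 162.3 m/s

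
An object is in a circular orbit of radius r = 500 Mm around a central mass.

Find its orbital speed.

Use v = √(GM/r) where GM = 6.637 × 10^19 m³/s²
r = 500 Mm = 5 × 10^8 m
GM = 6.637 × 10^19 m³/s²
GM/r = (6.637 × 10^19) / (5 × 10^8) = 1.3274 × 10^11 m²/s²
v = √(GM/r) = 364335 m/s ≈ 364.3 km/s

Final answer: 364.3 km/s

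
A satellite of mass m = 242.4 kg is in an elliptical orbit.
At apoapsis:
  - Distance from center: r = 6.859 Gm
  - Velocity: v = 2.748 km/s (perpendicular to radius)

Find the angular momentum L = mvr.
r = 6.859 Gm = 6.859 × 10^9 m
v = 2.748 km/s = 2748 m/s
vr = 2748 × 6.859 × 10^9 = 1.88485 × 10^13 m²/s
L = m × vr = 242.4 × 1.88485 × 10^13 = 4.56888 × 10^15 kg·m²/s ≈ 4.569 × 10^15 kg·m²/s

Final answer: L = 4.569 × 10^15 kg·m²/s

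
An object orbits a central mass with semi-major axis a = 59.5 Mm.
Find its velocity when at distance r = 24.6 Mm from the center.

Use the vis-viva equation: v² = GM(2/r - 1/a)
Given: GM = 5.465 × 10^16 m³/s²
a = 59.5 Mm = 5.95 × 10^7 m
r = 24.6 Mm = 2.46 × 10^7 m
GM = 5.465 × 10^16 m³/s²
2/r − 1/a = 8.13008 × 10^-8 − 1.68067 × 10^-8 = 6.44941 × 10^-8 m⁻¹
v² = GM (2/r − 1/a) = 3.5246 × 10^9 m²/s²
v = 59368.4 m/s ≈ 59.37 km/s

Final answer: 59.37 km/s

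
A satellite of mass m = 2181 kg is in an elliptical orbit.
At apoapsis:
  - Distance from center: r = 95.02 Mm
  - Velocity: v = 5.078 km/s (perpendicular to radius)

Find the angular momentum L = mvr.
r = 95.02 Mm = 9.502 × 10^7 m
v = 5.078 km/s = 5078 m/s
vr = 5078 × 9.502 × 10^7 = 4.82512 × 10^11 m²/s
L = m × vr = 2181 × 4.82512 × 10^11 = 1.05236 × 10^15 kg·m²/s ≈ 1.052 × 10^15 kg·m²/s

Final answer: L = 1.052 × 10^15 kg·m²/s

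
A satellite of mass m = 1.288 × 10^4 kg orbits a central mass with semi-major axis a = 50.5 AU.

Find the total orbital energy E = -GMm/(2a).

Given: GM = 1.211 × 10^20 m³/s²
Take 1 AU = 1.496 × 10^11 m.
a = 50.5 AU = 7.5548 × 10^12 m
GM = 1.211 × 10^20 m³/s²
2a = 1.51096 × 10^13 m
GMm = 1.211 × 10^20 × 12880 = 1.55977 × 10^24 m³·kg/s²
E = −GMm/(2a) = -1.0323 × 10^11 J ≈ -103.2 GJ

Final answer: -103.2 GJ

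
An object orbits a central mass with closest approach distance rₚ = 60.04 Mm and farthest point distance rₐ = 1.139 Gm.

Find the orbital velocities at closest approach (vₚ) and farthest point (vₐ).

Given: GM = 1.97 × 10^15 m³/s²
rₚ = 60.04 Mm = 6.004 × 10^7 m
rₐ = 1.139 Gm = 1.139 × 10^9 m
GM = 1.97 × 10^15 m³/s²
a = (rₚ + rₐ)/2 = 5.9952 × 10^8 m
Vis-viva: v² = GM (2/r − 1/a)
vₚ² = 1.97 × 10^15 × (3.33111 × 10^-8 − 1.668 × 10^-9) = 6.2337 × 10^7 m²/s²
vₚ = 7895.38 m/s ≈ 7.895 km/s
vₐ² = 1.97 × 10^15 × (1.75593 × 10^-9 − 1.668 × 10^-9) = 173213 m²/s²
vₐ = 416.188 m/s ≈ 416.2 m/s

Final answer: vₚ = 7.895 km/s, vₐ = 416.2 m/s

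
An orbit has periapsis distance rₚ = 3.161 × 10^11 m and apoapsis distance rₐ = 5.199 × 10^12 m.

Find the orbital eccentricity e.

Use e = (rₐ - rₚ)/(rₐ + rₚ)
rₚ = 3.161 × 10^11 m
rₐ = 5.199 × 10^12 m
rₐ − rₚ = 4.8829 × 10^12 m
rₐ + rₚ = 5.5151 × 10^12 m
e = (rₐ − rₚ)/(rₐ + rₚ) = 0.885369

Final answer: e = 0.8854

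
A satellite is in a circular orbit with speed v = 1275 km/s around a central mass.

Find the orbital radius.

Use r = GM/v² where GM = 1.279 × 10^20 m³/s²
v = 1275 km/s = 1.275 × 10^6 m/s
GM = 1.279 × 10^20 m³/s²
v² = 1.62562 × 10^12 m²/s²
r = GM/v² = (1.279 × 10^20) / (1.62562 × 10^12) = 7.86774 × 10^7 m ≈ 78.68 Mm

Final answer: 78.68 Mm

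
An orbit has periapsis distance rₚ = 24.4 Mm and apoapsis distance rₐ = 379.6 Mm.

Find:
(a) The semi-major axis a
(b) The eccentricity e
rₚ = 24.4 Mm = 2.44 × 10^7 m
rₐ = 379.6 Mm = 3.796 × 10^8 m
(a) a = (rₚ + rₐ)/2 = 2.02 × 10^8 m ≈ 202 Mm
(b) e = (rₐ − rₚ)/(rₐ + rₚ) = (3.552 × 10^8) / (4.04 × 10^8) = 0.879208

Final answer:
(a) a = 202 Mm
(b) e = 0.8792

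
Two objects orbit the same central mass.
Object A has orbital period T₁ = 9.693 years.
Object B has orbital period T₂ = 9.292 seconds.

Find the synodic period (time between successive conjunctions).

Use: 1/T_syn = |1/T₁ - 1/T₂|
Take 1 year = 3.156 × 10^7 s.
T₁ = 9.693 years = 3.05911 × 10^8 s
T₂ = 9.292 seconds
1/T₁ = 3.26892 × 10^-9 s⁻¹
1/T₂ = 0.107619 s⁻¹
|1/T₁ − 1/T₂| = 0.107619 s⁻¹
T_syn = 1 / |1/T₁ − 1/T₂| = 9.292 s ≈ 9.292 seconds

Final answer: T_syn = 9.292 seconds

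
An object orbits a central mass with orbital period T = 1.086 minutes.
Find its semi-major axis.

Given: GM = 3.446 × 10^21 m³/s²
T = 1.086 minutes = 65.16 s
GM = 3.446 × 10^21 m³/s²
Kepler's third law: a³ = GM T² / (4π²)
T² = 4245.83 s²
a³ = (3.446 × 10^21) × 4245.83 / (4π²) = 3.7061 × 10^23 m³
a = (a³)^(1/3) = 7.183 × 10^7 m ≈ 71.83 Mm

Final answer: 71.83 Mm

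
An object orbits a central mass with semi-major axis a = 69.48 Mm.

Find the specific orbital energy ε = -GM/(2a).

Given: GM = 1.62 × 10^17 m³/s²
a = 69.48 Mm = 6.948 × 10^7 m
GM = 1.62 × 10^17 m³/s²
2a = 1.3896 × 10^8 m
ε = −GM/(2a) = -1.1658 × 10^9 J/kg ≈ -1.166 GJ/kg

Final answer: -1.166 GJ/kg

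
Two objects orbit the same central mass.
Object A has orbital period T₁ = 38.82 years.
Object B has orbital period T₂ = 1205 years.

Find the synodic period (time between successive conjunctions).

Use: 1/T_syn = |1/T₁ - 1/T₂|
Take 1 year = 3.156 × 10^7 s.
T₁ = 38.82 years = 1.22516 × 10^9 s
T₂ = 1205 years = 3.80298 × 10^10 s
1/T₁ = 8.1622 × 10^-10 s⁻¹
1/T₂ = 2.62952 × 10^-11 s⁻¹
|1/T₁ − 1/T₂| = 7.89925 × 10^-10 s⁻¹
T_syn = 1 / |1/T₁ − 1/T₂| = 1.26594 × 10^9 s ≈ 40.11 years

Final answer: T_syn = 40.11 years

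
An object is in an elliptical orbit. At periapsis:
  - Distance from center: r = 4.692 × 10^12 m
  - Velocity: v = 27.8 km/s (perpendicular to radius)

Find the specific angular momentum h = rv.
r = 4.692 × 10^12 m
v = 27.8 km/s = 27800 m/s
h = rv = 4.692 × 10^12 × 27800 = 1.30438 × 10^17 m²/s ≈ 1.304 × 10^17 m²/s

Final answer: h = 1.304 × 10^17 m²/s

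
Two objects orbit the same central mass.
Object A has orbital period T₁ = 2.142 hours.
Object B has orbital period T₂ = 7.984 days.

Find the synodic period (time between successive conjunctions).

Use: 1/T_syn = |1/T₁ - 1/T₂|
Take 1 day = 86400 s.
T₁ = 2.142 hours = 7711.2 s
T₂ = 7.984 days = 689818 s
1/T₁ = 0.000129682 s⁻¹
1/T₂ = 1.44966 × 10^-6 s⁻¹
|1/T₁ − 1/T₂| = 0.000128232 s⁻¹
T_syn = 1 / |1/T₁ − 1/T₂| = 7798.37 s ≈ 2.166 hours

Final answer: T_syn = 2.166 hours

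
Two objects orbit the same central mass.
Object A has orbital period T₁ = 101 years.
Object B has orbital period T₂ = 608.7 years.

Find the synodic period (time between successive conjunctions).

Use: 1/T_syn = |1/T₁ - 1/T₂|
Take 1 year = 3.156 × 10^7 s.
T₁ = 101 years = 3.18756 × 10^9 s
T₂ = 608.7 years = 1.92106 × 10^10 s
1/T₁ = 3.1372 × 10^-10 s⁻¹
1/T₂ = 5.20547 × 10^-11 s⁻¹
|1/T₁ − 1/T₂| = 2.61665 × 10^-10 s⁻¹
T_syn = 1 / |1/T₁ − 1/T₂| = 3.82168 × 10^9 s ≈ 121.1 years

Final answer: T_syn = 121.1 years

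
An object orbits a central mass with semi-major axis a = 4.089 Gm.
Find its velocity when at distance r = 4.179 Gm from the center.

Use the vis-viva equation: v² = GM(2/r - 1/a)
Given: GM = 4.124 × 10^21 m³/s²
a = 4.089 Gm = 4.089 × 10^9 m
r = 4.179 Gm = 4.179 × 10^9 m
GM = 4.124 × 10^21 m³/s²
2/r − 1/a = 4.78583 × 10^-10 − 2.44559 × 10^-10 = 2.34025 × 10^-10 m⁻¹
v² = GM (2/r − 1/a) = 9.65118 × 10^11 m²/s²
v = 982404 m/s ≈ 982.4 km/s

Final answer: 982.4 km/s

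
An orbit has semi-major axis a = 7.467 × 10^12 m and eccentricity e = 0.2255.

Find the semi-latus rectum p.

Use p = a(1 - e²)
a = 7.467 × 10^12 m
e = 0.2255,  e² = 0.0508502,  1 − e² = 0.94915
p = a(1 − e²) = 7.467 × 10^12 m × 0.94915 = 7.0873 × 10^12 m ≈ 7.087 × 10^12 m

Final answer: p = 7.087 × 10^12 m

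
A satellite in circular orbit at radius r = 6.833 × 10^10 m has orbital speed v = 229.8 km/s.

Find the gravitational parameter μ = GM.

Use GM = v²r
r = 6.833 × 10^10 m
v = 229.8 km/s = 229800 m/s
v² = 5.2808 × 10^10 m²/s²
GM = v²r = 5.2808 × 10^10 × 6.833 × 10^10 = 3.60837 × 10^21 m³/s²
GM ≈ 3.608 × 10^21 m³/s²

Final answer: GM = 3.608 × 10^21 m³/s²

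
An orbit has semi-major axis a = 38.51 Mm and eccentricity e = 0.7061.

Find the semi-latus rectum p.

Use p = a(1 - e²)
a = 38.51 Mm = 3.851 × 10^7 m
e = 0.7061,  e² = 0.498577,  1 − e² = 0.501423
p = a(1 − e²) = 3.851 × 10^7 m × 0.501423 = 1.93098 × 10^7 m ≈ 19.31 Mm

Final answer: p = 19.31 Mm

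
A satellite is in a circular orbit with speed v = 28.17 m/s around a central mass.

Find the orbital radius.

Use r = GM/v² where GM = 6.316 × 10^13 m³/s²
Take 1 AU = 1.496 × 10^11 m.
v = 28.17 m/s
GM = 6.316 × 10^13 m³/s²
v² = 793.549 m²/s²
r = GM/v² = (6.316 × 10^13) / 793.549 = 7.95918 × 10^10 m ≈ 0.532 AU

Final answer: 0.532 AU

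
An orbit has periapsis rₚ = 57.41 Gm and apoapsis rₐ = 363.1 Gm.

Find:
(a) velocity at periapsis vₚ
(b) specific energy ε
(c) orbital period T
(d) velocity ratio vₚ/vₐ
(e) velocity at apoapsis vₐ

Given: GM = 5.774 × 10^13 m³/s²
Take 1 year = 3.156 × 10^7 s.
rₚ = 57.41 Gm = 5.741 × 10^10 m
rₐ = 363.1 Gm = 3.631 × 10^11 m
GM = 5.774 × 10^13 m³/s²
a = (rₚ + rₐ)/2 = 2.10255 × 10^11 m
e = (rₐ − rₚ)/(rₐ + rₚ) = (3.0569 × 10^11) / (4.2051 × 10^11) = 0.726951
(a) vₚ² = GM (2/rₚ − 1/a) = 5.774 × 10^13 × (3.48371 × 10^-11 − 4.75613 × 10^-12) = 1736.88 m²/s²;  vₚ = 41.6759 m/s ≈ 41.68 m/s
(b) 2a = 4.2051 × 10^11 m;  ε = −GM/(2a) = -137.309 J/kg ≈ -137.3 J/kg
(c) a³ = 9.29478 × 10^33 m³;  T = 2π √(a³/GM) = 2π × 1.26876 × 10^10 s = 7.97188 × 10^10 s ≈ 2526 years
(d) vₚ/vₐ = rₐ/rₚ (angular momentum) = (3.631 × 10^11) / (5.741 × 10^10) = 6.32468 ≈ 6.325
(e) vₐ² = GM (2/rₐ − 1/a) = 5.774 × 10^13 × (5.50812 × 10^-12 − 4.75613 × 10^-12) = 43.4202 m²/s²;  vₐ = 6.5894 m/s ≈ 6.589 m/s

Final answer:
(a) velocity at periapsis vₚ = 41.68 m/s
(b) specific energy ε = -137.3 J/kg
(c) orbital period T = 2526 years
(d) velocity ratio vₚ/vₐ = 6.325
(e) velocity at apoapsis vₐ = 6.589 m/s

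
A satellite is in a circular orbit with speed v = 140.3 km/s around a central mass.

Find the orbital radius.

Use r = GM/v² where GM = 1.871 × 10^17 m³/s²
v = 140.3 km/s = 140300 m/s
GM = 1.871 × 10^17 m³/s²
v² = 1.96841 × 10^10 m²/s²
r = GM/v² = (1.871 × 10^17) / (1.96841 × 10^10) = 9.50514 × 10^6 m ≈ 9.505 Mm

Final answer: 9.505 Mm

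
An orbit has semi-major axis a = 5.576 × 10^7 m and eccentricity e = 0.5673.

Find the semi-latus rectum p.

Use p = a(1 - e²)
a = 5.576 × 10^7 m
e = 0.5673,  e² = 0.321829,  1 − e² = 0.678171
p = a(1 − e²) = 5.576 × 10^7 m × 0.678171 = 3.78148 × 10^7 m ≈ 3.781 × 10^7 m

Final answer: p = 3.781 × 10^7 m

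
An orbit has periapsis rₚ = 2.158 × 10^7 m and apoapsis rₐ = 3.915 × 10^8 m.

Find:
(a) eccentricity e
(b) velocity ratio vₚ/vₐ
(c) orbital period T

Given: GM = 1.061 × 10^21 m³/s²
rₚ = 2.158 × 10^7 m
rₐ = 3.915 × 10^8 m
GM = 1.061 × 10^21 m³/s²
a = (rₚ + rₐ)/2 = 2.0654 × 10^8 m
e = (rₐ − rₚ)/(rₐ + rₚ) = (3.6992 × 10^8) / (4.1308 × 10^8) = 0.895517
(a) e = 0.895517 ≈ 0.8955
(b) vₚ/vₐ = rₐ/rₚ (angular momentum) = (3.915 × 10^8) / (2.158 × 10^7) = 18.1418 ≈ 18.14
(c) a³ = 8.81074 × 10^24 m³;  T = 2π √(a³/GM) = 2π × 91.1273 s = 572.57 s ≈ 9.543 minutes

Final answer:
(a) eccentricity e = 0.8955
(b) velocity ratio vₚ/vₐ = 18.14
(c) orbital period T = 9.543 minutes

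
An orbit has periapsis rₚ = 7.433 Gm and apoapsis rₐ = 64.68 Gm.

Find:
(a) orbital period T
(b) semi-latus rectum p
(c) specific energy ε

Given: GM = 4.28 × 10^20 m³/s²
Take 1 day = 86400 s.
rₚ = 7.433 Gm = 7.433 × 10^9 m
rₐ = 64.68 Gm = 6.468 × 10^10 m
GM = 4.28 × 10^20 m³/s²
a = (rₚ + rₐ)/2 = 3.60565 × 10^10 m
e = (rₐ − rₚ)/(rₐ + rₚ) = (5.7247 × 10^10) / (7.2113 × 10^10) = 0.793851
(a) a³ = 4.6876 × 10^31 m³;  T = 2π √(a³/GM) = 2π × 330943 s = 2.07938 × 10^6 s ≈ 24.07 days
(b) 1 − e² = 0.3698;  p = a(1 − e²) = 3.60565 × 10^10 × 0.3698 = 1.33337 × 10^10 m ≈ 13.33 Gm
(c) 2a = 7.2113 × 10^10 m;  ε = −GM/(2a) = -5.93513 × 10^9 J/kg ≈ -5.935 GJ/kg

Final answer:
(a) orbital period T = 24.07 days
(b) semi-latus rectum p = 13.33 Gm
(c) specific energy ε = -5.935 GJ/kg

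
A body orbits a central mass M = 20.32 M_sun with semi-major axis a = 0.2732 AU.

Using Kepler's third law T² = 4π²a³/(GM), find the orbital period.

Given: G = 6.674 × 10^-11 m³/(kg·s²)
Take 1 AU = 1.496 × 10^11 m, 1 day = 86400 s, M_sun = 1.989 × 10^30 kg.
M = 20.32 M_sun = 4.04165 × 10^31 kg
GM = G × M = 6.674 × 10^-11 × 4.04165 × 10^31 = 2.6974 × 10^21 m³/s²
a = 0.2732 AU = 4.08707 × 10^10 m
a³ = 6.82711 × 10^31 m³
T = 2π √(a³/GM) = 2π √((6.82711 × 10^31) / (2.6974 × 10^21)) = 2π × 159091 s
T = 999599 s ≈ 11.57 days

Final answer: 11.57 days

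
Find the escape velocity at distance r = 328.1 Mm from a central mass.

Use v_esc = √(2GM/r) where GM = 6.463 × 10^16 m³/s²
r = 328.1 Mm = 3.281 × 10^8 m
GM = 6.463 × 10^16 m³/s²
2GM/r = 2 × (6.463 × 10^16) / (3.281 × 10^8) = 3.93965 × 10^8 m²/s²
v_esc = √(2GM/r) = 19848.6 m/s ≈ 19.85 km/s

Final answer: 19.85 km/s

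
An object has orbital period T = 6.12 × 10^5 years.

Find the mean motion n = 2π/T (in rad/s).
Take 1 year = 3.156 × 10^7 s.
T = 6.12 × 10^5 years = 1.93147 × 10^13 s
n = 2π / (1.93147 × 10^13 s) = 3.25306 × 10^-13 rad/s ≈ 3.253 × 10^-13 rad/s

Final answer: n = 3.253 × 10^-13 rad/s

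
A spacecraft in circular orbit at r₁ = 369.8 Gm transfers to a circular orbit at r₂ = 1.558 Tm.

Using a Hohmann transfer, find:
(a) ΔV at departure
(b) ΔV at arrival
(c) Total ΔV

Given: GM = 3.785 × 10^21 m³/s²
r₁ = 369.8 Gm = 3.698 × 10^11 m
r₂ = 1.558 Tm = 1.558 × 10^12 m
GM = 3.785 × 10^21 m³/s²
Transfer ellipse: a_t = (r₁ + r₂)/2 = 9.639 × 10^11 m
Circular speed at r₁: v₁ = √(GM/r₁) = 101169 m/s
Transfer speed at r₁ (periapsis): v₁ₜ = √(GM(2/r₁ − 1/a_t)) = 128623 m/s
(a) ΔV₁ = v₁ₜ − v₁ = 27453.1 m/s ≈ 27.45 km/s
Circular speed at r₂: v₂ = √(GM/r₂) = 49288.9 m/s
Transfer speed at r₂ (apoapsis): v₂ₜ = √(GM(2/r₂ − 1/a_t)) = 30529.3 m/s
(b) ΔV₂ = v₂ − v₂ₜ = 18759.6 m/s ≈ 18.76 km/s
(c) ΔV_total = ΔV₁ + ΔV₂ = 46212.7 m/s ≈ 46.21 km/s

Final answer:
(a) ΔV₁ = 27.45 km/s
(b) ΔV₂ = 18.76 km/s
(c) ΔV_total = 46.21 km/s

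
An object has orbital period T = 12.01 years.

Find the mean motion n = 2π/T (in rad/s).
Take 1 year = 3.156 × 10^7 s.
T = 12.01 years = 3.79036 × 10^8 s
n = 2π / (3.79036 × 10^8 s) = 1.65768 × 10^-8 rad/s ≈ 1.658 × 10^-8 rad/s

Final answer: n = 1.658 × 10^-8 rad/s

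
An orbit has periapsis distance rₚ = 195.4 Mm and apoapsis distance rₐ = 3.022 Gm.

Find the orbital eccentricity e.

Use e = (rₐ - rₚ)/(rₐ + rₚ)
rₚ = 195.4 Mm = 1.954 × 10^8 m
rₐ = 3.022 Gm = 3.022 × 10^9 m
rₐ − rₚ = 2.8266 × 10^9 m
rₐ + rₚ = 3.2174 × 10^9 m
e = (rₐ − rₚ)/(rₐ + rₚ) = 0.878535

Final answer: e = 0.8785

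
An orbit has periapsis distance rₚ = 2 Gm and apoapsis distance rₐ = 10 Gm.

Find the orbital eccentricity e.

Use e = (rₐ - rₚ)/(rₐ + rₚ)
rₚ = 2 Gm = 2 × 10^9 m
rₐ = 10 Gm = 1 × 10^10 m
rₐ − rₚ = 8 × 10^9 m
rₐ + rₚ = 1.2 × 10^10 m
e = (rₐ − rₚ)/(rₐ + rₚ) = 0.666667

Final answer: e = 0.6667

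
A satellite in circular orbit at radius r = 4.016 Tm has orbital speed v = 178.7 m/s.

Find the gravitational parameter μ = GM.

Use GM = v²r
r = 4.016 Tm = 4.016 × 10^12 m
v = 178.7 m/s
v² = 31933.7 m²/s²
GM = v²r = 31933.7 × 4.016 × 10^12 = 1.28246 × 10^17 m³/s²
GM ≈ 1.282 × 10^17 m³/s²

Final answer: GM = 1.282 × 10^17 m³/s²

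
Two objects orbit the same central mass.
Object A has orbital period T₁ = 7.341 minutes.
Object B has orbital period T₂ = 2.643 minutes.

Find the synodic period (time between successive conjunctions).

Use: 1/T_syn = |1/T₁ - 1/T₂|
T₁ = 7.341 minutes = 440.46 s
T₂ = 2.643 minutes = 158.58 s
1/T₁ = 0.00227035 s⁻¹
1/T₂ = 0.00630597 s⁻¹
|1/T₁ − 1/T₂| = 0.00403561 s⁻¹
T_syn = 1 / |1/T₁ − 1/T₂| = 247.794 s ≈ 4.13 minutes

Final answer: T_syn = 4.13 minutes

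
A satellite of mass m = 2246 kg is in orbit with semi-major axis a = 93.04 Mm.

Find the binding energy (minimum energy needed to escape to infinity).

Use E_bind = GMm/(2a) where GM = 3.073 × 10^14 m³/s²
a = 93.04 Mm = 9.304 × 10^7 m
GM = 3.073 × 10^14 m³/s²
m = 2246 kg
GMm = 3.073 × 10^14 × 2246 = 6.90196 × 10^17 m³·kg/s²
2a = 1.8608 × 10^8 m
E_bind = GMm/(2a) = 3.70913 × 10^9 J ≈ 3.709 GJ

Final answer: 3.709 GJ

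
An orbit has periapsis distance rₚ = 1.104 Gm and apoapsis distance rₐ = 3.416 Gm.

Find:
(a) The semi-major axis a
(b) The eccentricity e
rₚ = 1.104 Gm = 1.104 × 10^9 m
rₐ = 3.416 Gm = 3.416 × 10^9 m
(a) a = (rₚ + rₐ)/2 = 2.26 × 10^9 m ≈ 2.26 Gm
(b) e = (rₐ − rₚ)/(rₐ + rₚ) = (2.312 × 10^9) / (4.52 × 10^9) = 0.511504

Final answer:
(a) a = 2.26 Gm
(b) e = 0.5115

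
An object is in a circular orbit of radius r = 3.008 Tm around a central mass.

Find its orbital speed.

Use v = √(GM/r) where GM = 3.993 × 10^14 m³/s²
r = 3.008 Tm = 3.008 × 10^12 m
GM = 3.993 × 10^14 m³/s²
GM/r = (3.993 × 10^14) / (3.008 × 10^12) = 132.746 m²/s²
v = √(GM/r) = 11.5215 m/s ≈ 11.52 m/s

Final answer: 11.52 m/s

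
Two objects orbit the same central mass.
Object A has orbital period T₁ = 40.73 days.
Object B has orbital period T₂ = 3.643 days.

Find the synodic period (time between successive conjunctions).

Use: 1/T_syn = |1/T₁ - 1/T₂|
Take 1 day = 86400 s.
T₁ = 40.73 days = 3.51907 × 10^6 s
T₂ = 3.643 days = 314755 s
1/T₁ = 2.84166 × 10^-7 s⁻¹
1/T₂ = 3.17707 × 10^-6 s⁻¹
|1/T₁ − 1/T₂| = 2.89291 × 10^-6 s⁻¹
T_syn = 1 / |1/T₁ − 1/T₂| = 345673 s ≈ 4.001 days

Final answer: T_syn = 4.001 days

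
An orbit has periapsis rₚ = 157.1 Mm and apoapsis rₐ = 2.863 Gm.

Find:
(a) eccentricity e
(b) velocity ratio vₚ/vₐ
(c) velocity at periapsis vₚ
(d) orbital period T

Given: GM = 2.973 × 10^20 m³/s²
rₚ = 157.1 Mm = 1.571 × 10^8 m
rₐ = 2.863 Gm = 2.863 × 10^9 m
GM = 2.973 × 10^20 m³/s²
a = (rₚ + rₐ)/2 = 1.51005 × 10^9 m
e = (rₐ − rₚ)/(rₐ + rₚ) = (2.7059 × 10^9) / (3.0201 × 10^9) = 0.895964
(a) e = 0.895964 ≈ 0.896
(b) vₚ/vₐ = rₐ/rₚ (angular momentum) = (2.863 × 10^9) / (1.571 × 10^8) = 18.2241 ≈ 18.22
(c) vₚ² = GM (2/rₚ − 1/a) = 2.973 × 10^20 × (1.27307 × 10^-8 − 6.6223 × 10^-10) = 3.58797 × 10^12 m²/s²;  vₚ = 1.89419 × 10^6 m/s ≈ 1894 km/s
(d) a³ = 3.44329 × 10^27 m³;  T = 2π √(a³/GM) = 2π × 3403.22 s = 21383 s ≈ 5.94 hours

Final answer:
(a) eccentricity e = 0.896
(b) velocity ratio vₚ/vₐ = 18.22
(c) velocity at periapsis vₚ = 1894 km/s
(d) orbital period T = 5.94 hours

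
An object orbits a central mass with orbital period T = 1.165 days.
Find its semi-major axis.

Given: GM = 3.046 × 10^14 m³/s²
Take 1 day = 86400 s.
T = 1.165 days = 100656 s
GM = 3.046 × 10^14 m³/s²
Kepler's third law: a³ = GM T² / (4π²)
T² = 1.01316 × 10^10 s²
a³ = (3.046 × 10^14) × (1.01316 × 10^10) / (4π²) = 7.81717 × 10^22 m³
a = (a³)^(1/3) = 4.27579 × 10^7 m ≈ 42.76 Mm

Final answer: 42.76 Mm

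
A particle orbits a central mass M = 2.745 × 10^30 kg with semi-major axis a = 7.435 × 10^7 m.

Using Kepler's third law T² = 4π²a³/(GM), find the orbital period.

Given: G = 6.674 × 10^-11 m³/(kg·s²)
M = 2.745 × 10^30 kg
GM = G × M = 6.674 × 10^-11 × 2.745 × 10^30 = 1.83201 × 10^20 m³/s²
a = 7.435 × 10^7 m
a³ = 4.11001 × 10^23 m³
T = 2π √(a³/GM) = 2π √((4.11001 × 10^23) / (1.83201 × 10^20)) = 2π × 47.365 s
T = 297.603 s ≈ 4.96 minutes

Final answer: 4.96 minutes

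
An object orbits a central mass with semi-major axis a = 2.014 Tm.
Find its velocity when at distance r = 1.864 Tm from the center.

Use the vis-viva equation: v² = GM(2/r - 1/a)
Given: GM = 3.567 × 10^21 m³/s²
a = 2.014 Tm = 2.014 × 10^12 m
r = 1.864 Tm = 1.864 × 10^12 m
GM = 3.567 × 10^21 m³/s²
2/r − 1/a = 1.07296 × 10^-12 − 4.96524 × 10^-13 = 5.76437 × 10^-13 m⁻¹
v² = GM (2/r − 1/a) = 2.05615 × 10^9 m²/s²
v = 45344.8 m/s ≈ 45.34 km/s

Final answer: 45.34 km/s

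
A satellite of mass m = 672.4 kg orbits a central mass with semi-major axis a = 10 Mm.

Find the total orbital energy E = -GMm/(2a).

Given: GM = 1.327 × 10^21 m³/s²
a = 10 Mm = 1 × 10^7 m
GM = 1.327 × 10^21 m³/s²
2a = 2 × 10^7 m
GMm = 1.327 × 10^21 × 672.4 = 8.92275 × 10^23 m³·kg/s²
E = −GMm/(2a) = -4.46137 × 10^16 J ≈ -44.61 PJ

Final answer: -44.61 PJ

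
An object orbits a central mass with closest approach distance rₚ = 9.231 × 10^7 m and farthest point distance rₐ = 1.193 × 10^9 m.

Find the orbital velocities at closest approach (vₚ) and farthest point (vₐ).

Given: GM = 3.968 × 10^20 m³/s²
rₚ = 9.231 × 10^7 m
rₐ = 1.193 × 10^9 m
GM = 3.968 × 10^20 m³/s²
a = (rₚ + rₐ)/2 = 6.42655 × 10^8 m
Vis-viva: v² = GM (2/r − 1/a)
vₚ² = 3.968 × 10^20 × (2.16661 × 10^-8 − 1.55604 × 10^-9) = 7.97968 × 10^12 m²/s²
vₚ = 2.82483 × 10^6 m/s ≈ 2825 km/s
vₐ² = 3.968 × 10^20 × (1.67645 × 10^-9 − 1.55604 × 10^-9) = 4.77752 × 10^10 m²/s²
vₐ = 218575 m/s ≈ 218.6 km/s

Final answer: vₚ = 2825 km/s, vₐ = 218.6 km/s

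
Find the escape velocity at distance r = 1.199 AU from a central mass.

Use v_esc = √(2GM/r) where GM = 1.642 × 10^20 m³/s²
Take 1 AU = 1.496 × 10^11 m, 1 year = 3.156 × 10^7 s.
r = 1.199 AU = 1.7937 × 10^11 m
GM = 1.642 × 10^20 m³/s²
2GM/r = 2 × (1.642 × 10^20) / (1.7937 × 10^11) = 1.83085 × 10^9 m²/s²
v_esc = √(2GM/r) = 42788.4 m/s ≈ 9.027 AU/year

Final answer: 9.027 AU/year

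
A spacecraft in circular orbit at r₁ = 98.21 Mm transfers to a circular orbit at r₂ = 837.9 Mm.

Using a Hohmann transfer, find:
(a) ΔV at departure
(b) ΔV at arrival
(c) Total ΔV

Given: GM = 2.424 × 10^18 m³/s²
r₁ = 98.21 Mm = 9.821 × 10^7 m
r₂ = 837.9 Mm = 8.379 × 10^8 m
GM = 2.424 × 10^18 m³/s²
Transfer ellipse: a_t = (r₁ + r₂)/2 = 4.68055 × 10^8 m
Circular speed at r₁: v₁ = √(GM/r₁) = 157104 m/s
Transfer speed at r₁ (periapsis): v₁ₜ = √(GM(2/r₁ − 1/a_t)) = 210202 m/s
(a) ΔV₁ = v₁ₜ − v₁ = 53097.2 m/s ≈ 53.1 km/s
Circular speed at r₂: v₂ = √(GM/r₂) = 53786.1 m/s
Transfer speed at r₂ (apoapsis): v₂ₜ = √(GM(2/r₂ − 1/a_t)) = 24637.7 m/s
(b) ΔV₂ = v₂ − v₂ₜ = 29148.5 m/s ≈ 29.15 km/s
(c) ΔV_total = ΔV₁ + ΔV₂ = 82245.7 m/s ≈ 82.25 km/s

Final answer:
(a) ΔV₁ = 53.1 km/s
(b) ΔV₂ = 29.15 km/s
(c) ΔV_total = 82.25 km/s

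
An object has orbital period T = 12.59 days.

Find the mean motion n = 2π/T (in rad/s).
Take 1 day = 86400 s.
T = 12.59 days = 1.08778 × 10^6 s
n = 2π / (1.08778 × 10^6 s) = 5.77618 × 10^-6 rad/s ≈ 5.776 × 10^-6 rad/s

Final answer: n = 5.776 × 10^-6 rad/s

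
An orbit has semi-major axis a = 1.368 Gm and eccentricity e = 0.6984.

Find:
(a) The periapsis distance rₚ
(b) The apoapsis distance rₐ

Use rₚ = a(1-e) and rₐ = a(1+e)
a = 1.368 Gm = 1.368 × 10^9 m
e = 0.6984:  1 − e = 0.3016,  1 + e = 1.6984
(a) rₚ = a(1 − e) = 1.368 × 10^9 m × 0.3016 = 4.12589 × 10^8 m ≈ 412.6 Mm
(b) rₐ = a(1 + e) = 1.368 × 10^9 m × 1.6984 = 2.32341 × 10^9 m ≈ 2.323 Gm

Final answer:
(a) rₚ = 412.6 Mm
(b) rₐ = 2.323 Gm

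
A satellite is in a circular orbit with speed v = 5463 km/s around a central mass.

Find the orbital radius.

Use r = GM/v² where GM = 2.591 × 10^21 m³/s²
v = 5463 km/s = 5.463 × 10^6 m/s
GM = 2.591 × 10^21 m³/s²
v² = 2.98444 × 10^13 m²/s²
r = GM/v² = (2.591 × 10^21) / (2.98444 × 10^13) = 8.6817 × 10^7 m ≈ 86.82 Mm

Final answer: 86.82 Mm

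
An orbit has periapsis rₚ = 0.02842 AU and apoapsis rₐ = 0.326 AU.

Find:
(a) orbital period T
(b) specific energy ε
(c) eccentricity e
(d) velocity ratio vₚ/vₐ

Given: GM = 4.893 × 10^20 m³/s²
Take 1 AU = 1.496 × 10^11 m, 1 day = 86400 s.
rₚ = 0.02842 AU = 4.25163 × 10^9 m
rₐ = 0.326 AU = 4.87696 × 10^10 m
GM = 4.893 × 10^20 m³/s²
a = (rₚ + rₐ)/2 = 2.65106 × 10^10 m
e = (rₐ − rₚ)/(rₐ + rₚ) = (4.4518 × 10^10) / (5.30212 × 10^10) = 0.839625
(a) a³ = 1.8632 × 10^31 m³;  T = 2π √(a³/GM) = 2π × 195138 s = 1.22609 × 10^6 s ≈ 14.19 days
(b) 2a = 5.30212 × 10^10 m;  ε = −GM/(2a) = -9.22838 × 10^9 J/kg ≈ -9.228 GJ/kg
(c) e = 0.839625 ≈ 0.8396
(d) vₚ/vₐ = rₐ/rₚ (angular momentum) = (4.87696 × 10^10) / (4.25163 × 10^9) = 11.4708 ≈ 11.47

Final answer:
(a) orbital period T = 14.19 days
(b) specific energy ε = -9.228 GJ/kg
(c) eccentricity e = 0.8396
(d) velocity ratio vₚ/vₐ = 11.47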